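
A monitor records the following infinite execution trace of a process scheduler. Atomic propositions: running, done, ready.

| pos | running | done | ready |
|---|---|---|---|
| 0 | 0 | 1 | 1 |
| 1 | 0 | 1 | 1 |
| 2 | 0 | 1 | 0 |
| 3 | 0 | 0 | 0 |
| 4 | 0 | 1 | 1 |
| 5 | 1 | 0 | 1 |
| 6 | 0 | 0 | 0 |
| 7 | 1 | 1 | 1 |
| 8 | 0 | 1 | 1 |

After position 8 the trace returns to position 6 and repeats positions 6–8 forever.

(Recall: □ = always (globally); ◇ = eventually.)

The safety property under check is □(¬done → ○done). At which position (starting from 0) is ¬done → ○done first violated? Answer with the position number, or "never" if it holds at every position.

5

Check ¬done → ○done at each position in order: 0 ✓, 1 ✓, 2 ✓, 3 ✓, 4 ✓.
At position 5 the labels are {ready, running} and the next position 6 has {}, so ¬done → ○done is false there. This is the first violation.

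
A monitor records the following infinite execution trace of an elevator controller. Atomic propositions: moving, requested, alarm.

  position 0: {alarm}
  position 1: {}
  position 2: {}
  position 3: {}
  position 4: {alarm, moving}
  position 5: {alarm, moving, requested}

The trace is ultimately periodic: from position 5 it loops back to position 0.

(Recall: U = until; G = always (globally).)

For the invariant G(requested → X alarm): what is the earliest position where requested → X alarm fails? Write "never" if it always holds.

never

requested → X alarm holds at every position 0..5, and those are all the positions the trace ever visits, so the invariant G(requested → X alarm) is never violated.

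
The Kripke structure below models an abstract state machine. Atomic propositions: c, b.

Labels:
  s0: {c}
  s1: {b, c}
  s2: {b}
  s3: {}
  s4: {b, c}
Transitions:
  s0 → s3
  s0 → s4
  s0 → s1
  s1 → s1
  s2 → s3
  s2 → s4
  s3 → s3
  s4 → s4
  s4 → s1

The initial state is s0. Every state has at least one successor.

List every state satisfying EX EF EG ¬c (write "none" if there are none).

{s0, s2, s3}

States satisfying EF EG ¬c: {s0, s2, s3}.
States satisfying EX EF EG ¬c: {s0, s2, s3}.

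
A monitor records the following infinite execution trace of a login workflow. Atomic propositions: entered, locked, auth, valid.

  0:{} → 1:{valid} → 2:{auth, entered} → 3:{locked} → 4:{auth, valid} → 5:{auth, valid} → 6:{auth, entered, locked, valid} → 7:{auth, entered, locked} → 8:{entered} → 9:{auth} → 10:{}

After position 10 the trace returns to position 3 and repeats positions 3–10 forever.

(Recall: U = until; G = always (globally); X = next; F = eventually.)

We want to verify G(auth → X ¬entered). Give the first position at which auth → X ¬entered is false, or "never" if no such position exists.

Check auth → X ¬entered at each position in order: 0 ✓, 1 ✓, 2 ✓, 3 ✓, 4 ✓.
At position 5 the labels are {auth, valid} and the next position 6 has {auth, entered, locked, valid}, so auth → X ¬entered is false there. This is the first violation.

5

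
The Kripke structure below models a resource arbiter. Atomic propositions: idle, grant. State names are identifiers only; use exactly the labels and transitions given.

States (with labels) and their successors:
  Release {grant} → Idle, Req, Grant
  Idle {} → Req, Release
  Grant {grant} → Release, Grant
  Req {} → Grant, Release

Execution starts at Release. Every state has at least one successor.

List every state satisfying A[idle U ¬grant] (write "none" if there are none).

{Idle, Req}

States satisfying idle: ∅.
States satisfying ¬grant: {Idle, Req}.
States satisfying A[idle U ¬grant]: {Idle, Req}.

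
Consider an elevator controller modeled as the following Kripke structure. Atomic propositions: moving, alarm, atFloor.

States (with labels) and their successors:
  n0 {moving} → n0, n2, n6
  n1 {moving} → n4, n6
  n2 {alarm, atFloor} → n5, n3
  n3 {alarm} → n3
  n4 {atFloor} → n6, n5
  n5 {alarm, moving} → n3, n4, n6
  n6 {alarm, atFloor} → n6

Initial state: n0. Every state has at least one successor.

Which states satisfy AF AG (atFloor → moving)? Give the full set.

States satisfying AG (atFloor → moving): {n3}.
States satisfying AF AG (atFloor → moving): {n3}.

{n3}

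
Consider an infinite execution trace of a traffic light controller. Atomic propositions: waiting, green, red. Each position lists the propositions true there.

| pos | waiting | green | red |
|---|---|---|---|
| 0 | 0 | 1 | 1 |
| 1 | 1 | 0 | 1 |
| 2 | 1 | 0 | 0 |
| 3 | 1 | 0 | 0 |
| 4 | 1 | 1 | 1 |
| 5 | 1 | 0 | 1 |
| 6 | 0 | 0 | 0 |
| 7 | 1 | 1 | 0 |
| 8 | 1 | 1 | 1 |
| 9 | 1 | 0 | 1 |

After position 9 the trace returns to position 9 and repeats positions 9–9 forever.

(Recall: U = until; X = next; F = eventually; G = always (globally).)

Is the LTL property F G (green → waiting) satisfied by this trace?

Satisfied

G (green → waiting) holds at position 1, which is reachable from 0, so F G (green → waiting) holds.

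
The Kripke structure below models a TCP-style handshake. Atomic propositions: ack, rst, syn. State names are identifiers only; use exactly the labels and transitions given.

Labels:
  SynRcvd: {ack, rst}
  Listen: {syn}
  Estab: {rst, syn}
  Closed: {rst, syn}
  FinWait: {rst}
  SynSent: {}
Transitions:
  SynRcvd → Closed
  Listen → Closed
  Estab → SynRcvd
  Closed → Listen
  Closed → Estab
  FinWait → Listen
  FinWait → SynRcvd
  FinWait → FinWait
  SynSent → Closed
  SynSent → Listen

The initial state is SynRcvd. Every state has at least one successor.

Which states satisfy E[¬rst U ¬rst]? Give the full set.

States satisfying ¬rst: {Listen, SynSent}.
States satisfying E[¬rst U ¬rst]: {Listen, SynSent}.

{Listen, SynSent}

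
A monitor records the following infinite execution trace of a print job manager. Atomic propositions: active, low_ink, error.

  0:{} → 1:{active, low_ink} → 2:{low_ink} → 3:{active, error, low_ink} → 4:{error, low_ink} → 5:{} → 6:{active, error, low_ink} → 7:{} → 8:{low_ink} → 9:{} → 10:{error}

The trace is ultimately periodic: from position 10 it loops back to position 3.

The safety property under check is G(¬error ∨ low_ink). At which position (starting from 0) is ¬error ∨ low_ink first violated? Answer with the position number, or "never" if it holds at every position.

10

Check ¬error ∨ low_ink at each position in order: 0 ✓, 1 ✓, 2 ✓, 3 ✓, 4 ✓, 5 ✓, 6 ✓, 7 ✓, 8 ✓, 9 ✓.
At position 10 the labels are {error}, so ¬error ∨ low_ink is false there. This is the first violation.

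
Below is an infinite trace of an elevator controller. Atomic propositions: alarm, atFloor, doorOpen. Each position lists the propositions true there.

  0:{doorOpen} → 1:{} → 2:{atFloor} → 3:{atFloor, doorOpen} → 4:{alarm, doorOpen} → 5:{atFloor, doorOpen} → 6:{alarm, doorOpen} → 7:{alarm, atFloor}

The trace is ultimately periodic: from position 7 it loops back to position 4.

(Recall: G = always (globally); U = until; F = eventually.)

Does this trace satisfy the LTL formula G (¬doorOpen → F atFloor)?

¬doorOpen → F atFloor holds at every position 0..7, and those are all positions ever visited, so G (¬doorOpen → F atFloor) holds.
Positions where ¬doorOpen holds: 1, 2, 7.
Check F atFloor at each: 1→ok, 2→ok, 7→ok.

Yes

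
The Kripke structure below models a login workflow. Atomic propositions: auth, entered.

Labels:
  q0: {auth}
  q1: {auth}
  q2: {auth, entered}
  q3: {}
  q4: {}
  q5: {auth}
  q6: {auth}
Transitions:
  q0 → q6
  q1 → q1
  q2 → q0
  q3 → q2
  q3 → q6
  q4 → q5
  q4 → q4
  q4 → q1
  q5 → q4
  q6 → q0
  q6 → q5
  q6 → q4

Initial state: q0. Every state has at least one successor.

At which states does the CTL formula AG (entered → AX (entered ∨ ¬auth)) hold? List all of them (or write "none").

{q0, q1, q4, q5, q6}

States satisfying entered → AX (entered ∨ ¬auth): {q0, q1, q3, q4, q5, q6}.
States satisfying AG (entered → AX (entered ∨ ¬auth)): {q0, q1, q4, q5, q6}.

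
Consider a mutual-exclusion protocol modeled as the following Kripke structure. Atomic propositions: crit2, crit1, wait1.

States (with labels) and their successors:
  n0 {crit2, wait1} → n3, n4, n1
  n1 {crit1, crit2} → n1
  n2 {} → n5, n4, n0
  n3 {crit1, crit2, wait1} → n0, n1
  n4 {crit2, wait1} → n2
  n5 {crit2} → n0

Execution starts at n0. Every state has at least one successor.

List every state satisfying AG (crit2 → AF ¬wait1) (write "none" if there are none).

States satisfying crit2 → AF ¬wait1: {n1, n2, n4, n5}.
States satisfying AG (crit2 → AF ¬wait1): {n1}.

{n1}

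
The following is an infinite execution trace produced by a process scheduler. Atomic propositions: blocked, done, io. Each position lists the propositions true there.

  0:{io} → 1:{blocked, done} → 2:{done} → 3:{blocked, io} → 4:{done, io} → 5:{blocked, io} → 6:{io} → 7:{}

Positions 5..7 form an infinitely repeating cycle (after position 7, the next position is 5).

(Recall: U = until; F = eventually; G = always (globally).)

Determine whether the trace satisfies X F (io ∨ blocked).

Satisfied

The position after 0 is 1; F (io ∨ blocked) is true there.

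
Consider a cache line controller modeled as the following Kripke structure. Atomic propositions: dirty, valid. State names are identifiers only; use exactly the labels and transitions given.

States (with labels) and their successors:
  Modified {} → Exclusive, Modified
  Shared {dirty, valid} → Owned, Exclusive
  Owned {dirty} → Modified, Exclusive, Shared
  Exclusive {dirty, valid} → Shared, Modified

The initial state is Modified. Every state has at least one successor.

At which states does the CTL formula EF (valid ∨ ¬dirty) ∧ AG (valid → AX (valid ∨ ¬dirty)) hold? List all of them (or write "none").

none

States satisfying valid ∨ ¬dirty: {Modified, Shared, Exclusive}.
States satisfying EF (valid ∨ ¬dirty): {Modified, Shared, Owned, Exclusive}.
States satisfying valid → AX (valid ∨ ¬dirty): {Modified, Owned, Exclusive}.
States satisfying AG (valid → AX (valid ∨ ¬dirty)): ∅.
States satisfying EF (valid ∨ ¬dirty) ∧ AG (valid → AX (valid ∨ ¬dirty)): ∅.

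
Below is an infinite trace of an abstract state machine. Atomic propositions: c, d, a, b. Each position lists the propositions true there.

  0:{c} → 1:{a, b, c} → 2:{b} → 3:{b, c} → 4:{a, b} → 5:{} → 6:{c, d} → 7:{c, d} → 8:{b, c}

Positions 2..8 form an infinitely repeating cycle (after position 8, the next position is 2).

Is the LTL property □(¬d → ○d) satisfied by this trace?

Violated

¬d → ○d must hold at every position from 0 onward. It fails at position 0, so □(¬d → ○d) is false.
Positions where ¬d holds: 0, 1, 2, 3, 4, 5, 8.
Check ○d at each: 0→fails, 1→fails, 2→fails, 3→fails, 4→fails, 5→ok, 8→fails.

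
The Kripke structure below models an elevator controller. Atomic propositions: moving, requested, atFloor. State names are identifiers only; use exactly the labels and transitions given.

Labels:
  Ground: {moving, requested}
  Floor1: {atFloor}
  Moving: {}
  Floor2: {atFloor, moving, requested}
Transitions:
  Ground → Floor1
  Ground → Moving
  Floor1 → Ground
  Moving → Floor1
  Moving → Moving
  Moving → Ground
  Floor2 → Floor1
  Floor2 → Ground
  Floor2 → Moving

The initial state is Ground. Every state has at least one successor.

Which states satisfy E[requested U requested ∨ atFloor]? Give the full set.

States satisfying requested: {Ground, Floor2}.
States satisfying requested ∨ atFloor: {Ground, Floor1, Floor2}.
States satisfying E[requested U requested ∨ atFloor]: {Ground, Floor1, Floor2}.

{Ground, Floor1, Floor2}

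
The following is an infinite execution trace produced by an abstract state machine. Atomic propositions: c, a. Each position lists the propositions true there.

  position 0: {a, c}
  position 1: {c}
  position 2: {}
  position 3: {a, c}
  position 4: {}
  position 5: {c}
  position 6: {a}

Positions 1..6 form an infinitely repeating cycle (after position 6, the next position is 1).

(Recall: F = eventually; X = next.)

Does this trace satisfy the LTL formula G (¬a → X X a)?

¬a → X X a must hold at every position from 0 onward. It fails at position 2, so G (¬a → X X a) is false.
Positions where ¬a holds: 1, 2, 4, 5.
Check X X a at each: 1→ok, 2→fails, 4→ok, 5→fails.

No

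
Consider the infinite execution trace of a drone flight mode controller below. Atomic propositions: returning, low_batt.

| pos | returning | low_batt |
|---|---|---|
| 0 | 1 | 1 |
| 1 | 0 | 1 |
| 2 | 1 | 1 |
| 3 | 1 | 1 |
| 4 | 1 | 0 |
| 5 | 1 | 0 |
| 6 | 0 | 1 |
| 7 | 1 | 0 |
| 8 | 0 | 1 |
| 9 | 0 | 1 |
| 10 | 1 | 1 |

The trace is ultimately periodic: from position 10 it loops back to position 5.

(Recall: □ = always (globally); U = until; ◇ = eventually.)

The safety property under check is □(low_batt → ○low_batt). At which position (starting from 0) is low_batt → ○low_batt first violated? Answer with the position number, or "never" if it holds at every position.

Check low_batt → ○low_batt at each position in order: 0 ✓, 1 ✓, 2 ✓.
At position 3 the labels are {low_batt, returning} and the next position 4 has {returning}, so low_batt → ○low_batt is false there. This is the first violation.

3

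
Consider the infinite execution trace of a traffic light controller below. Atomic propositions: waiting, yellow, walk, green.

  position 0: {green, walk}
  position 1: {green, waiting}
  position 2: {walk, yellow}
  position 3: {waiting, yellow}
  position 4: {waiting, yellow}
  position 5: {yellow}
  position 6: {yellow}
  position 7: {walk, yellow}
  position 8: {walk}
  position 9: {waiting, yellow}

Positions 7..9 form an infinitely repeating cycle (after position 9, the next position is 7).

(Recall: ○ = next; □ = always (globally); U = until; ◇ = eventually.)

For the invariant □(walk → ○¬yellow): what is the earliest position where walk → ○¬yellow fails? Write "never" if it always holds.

2

Check walk → ○¬yellow at each position in order: 0 ✓, 1 ✓.
At position 2 the labels are {walk, yellow} and the next position 3 has {waiting, yellow}, so walk → ○¬yellow is false there. This is the first violation.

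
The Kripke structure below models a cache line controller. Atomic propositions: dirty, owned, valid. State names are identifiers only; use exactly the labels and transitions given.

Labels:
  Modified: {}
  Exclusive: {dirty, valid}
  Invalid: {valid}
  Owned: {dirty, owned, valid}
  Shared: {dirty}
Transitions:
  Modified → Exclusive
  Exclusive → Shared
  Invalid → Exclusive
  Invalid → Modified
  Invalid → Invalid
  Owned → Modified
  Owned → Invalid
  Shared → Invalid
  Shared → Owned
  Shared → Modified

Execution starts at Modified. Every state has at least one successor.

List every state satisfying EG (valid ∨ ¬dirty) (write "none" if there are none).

States satisfying valid ∨ ¬dirty: {Modified, Exclusive, Invalid, Owned}.
States satisfying EG (valid ∨ ¬dirty): {Invalid, Owned}.

{Invalid, Owned}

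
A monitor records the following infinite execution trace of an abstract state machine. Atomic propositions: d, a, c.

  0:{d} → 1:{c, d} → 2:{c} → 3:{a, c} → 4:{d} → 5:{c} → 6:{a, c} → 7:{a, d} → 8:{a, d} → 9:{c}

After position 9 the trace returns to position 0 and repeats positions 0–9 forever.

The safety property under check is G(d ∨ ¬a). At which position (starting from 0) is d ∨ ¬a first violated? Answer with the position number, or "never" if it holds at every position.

3

Check d ∨ ¬a at each position in order: 0 ✓, 1 ✓, 2 ✓.
At position 3 the labels are {a, c}, so d ∨ ¬a is false there. This is the first violation.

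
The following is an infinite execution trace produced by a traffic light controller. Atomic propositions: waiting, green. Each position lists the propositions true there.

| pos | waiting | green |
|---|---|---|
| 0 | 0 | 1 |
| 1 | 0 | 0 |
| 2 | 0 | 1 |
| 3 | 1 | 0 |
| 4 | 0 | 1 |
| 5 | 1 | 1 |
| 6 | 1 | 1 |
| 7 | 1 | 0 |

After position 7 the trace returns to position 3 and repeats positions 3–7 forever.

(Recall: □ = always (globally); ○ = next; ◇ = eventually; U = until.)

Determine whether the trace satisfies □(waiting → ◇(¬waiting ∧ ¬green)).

waiting → ◇(¬waiting ∧ ¬green) must hold at every position from 0 onward. It fails at position 3, so □(waiting → ◇(¬waiting ∧ ¬green)) is false.
Positions where waiting holds: 3, 5, 6, 7.
Check ◇(¬waiting ∧ ¬green) at each: 3→fails, 5→fails, 6→fails, 7→fails.

Violated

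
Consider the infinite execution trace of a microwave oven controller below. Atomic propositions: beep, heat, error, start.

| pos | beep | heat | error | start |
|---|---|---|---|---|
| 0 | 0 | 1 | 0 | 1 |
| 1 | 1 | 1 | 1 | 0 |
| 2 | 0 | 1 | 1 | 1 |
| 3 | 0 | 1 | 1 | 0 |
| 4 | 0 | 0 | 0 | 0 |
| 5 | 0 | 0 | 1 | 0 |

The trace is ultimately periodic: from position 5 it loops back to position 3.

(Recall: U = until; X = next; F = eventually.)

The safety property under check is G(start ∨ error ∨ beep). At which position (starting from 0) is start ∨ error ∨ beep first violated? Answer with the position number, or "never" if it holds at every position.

Check start ∨ error ∨ beep at each position in order: 0 ✓, 1 ✓, 2 ✓, 3 ✓.
At position 4 the labels are {}, so start ∨ error ∨ beep is false there. This is the first violation.

4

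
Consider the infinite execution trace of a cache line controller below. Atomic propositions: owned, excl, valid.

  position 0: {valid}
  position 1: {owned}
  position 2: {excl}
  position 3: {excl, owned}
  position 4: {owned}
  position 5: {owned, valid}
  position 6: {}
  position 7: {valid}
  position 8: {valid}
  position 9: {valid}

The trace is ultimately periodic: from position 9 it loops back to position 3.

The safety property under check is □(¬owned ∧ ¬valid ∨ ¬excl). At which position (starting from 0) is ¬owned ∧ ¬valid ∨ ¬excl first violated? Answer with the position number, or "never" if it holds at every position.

Check ¬owned ∧ ¬valid ∨ ¬excl at each position in order: 0 ✓, 1 ✓, 2 ✓.
At position 3 the labels are {excl, owned}, so ¬owned ∧ ¬valid ∨ ¬excl is false there. This is the first violation.

3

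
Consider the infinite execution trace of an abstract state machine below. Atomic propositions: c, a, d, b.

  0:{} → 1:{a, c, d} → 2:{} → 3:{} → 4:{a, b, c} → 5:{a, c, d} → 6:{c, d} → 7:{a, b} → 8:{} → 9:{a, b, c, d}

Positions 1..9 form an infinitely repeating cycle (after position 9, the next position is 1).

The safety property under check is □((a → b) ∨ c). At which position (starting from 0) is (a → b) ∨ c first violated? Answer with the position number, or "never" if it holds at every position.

(a → b) ∨ c holds at every position 0..9, and those are all the positions the trace ever visits, so the invariant □((a → b) ∨ c) is never violated.

never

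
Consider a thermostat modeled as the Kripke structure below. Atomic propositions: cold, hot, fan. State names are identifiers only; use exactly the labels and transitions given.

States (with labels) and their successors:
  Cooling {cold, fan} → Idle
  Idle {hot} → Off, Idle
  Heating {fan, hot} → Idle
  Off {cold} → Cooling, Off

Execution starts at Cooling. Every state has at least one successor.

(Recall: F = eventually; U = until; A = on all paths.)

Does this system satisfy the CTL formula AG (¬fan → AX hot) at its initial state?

States satisfying ¬fan → AX hot: {Cooling, Heating}.
States satisfying AG (¬fan → AX hot): ∅.
Idle is reachable from Cooling and violates ¬fan → AX hot, so AG fails at Cooling.
Cooling ∉ Sat(AG (¬fan → AX hot)).

Violated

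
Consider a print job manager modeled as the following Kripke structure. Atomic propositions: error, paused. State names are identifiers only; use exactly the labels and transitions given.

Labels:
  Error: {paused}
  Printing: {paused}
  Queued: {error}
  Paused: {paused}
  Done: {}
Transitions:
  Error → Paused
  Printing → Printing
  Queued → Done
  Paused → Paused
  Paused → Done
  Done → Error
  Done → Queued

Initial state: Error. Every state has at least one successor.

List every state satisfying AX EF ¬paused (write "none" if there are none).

States satisfying EF ¬paused: {Error, Queued, Paused, Done}.
States satisfying AX EF ¬paused: {Error, Queued, Paused, Done}.

{Error, Queued, Paused, Done}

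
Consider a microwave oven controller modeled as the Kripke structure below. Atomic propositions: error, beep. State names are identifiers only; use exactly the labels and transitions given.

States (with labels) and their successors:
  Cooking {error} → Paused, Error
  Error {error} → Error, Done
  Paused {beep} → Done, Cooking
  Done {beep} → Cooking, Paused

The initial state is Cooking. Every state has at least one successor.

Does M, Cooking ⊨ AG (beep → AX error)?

States satisfying beep → AX error: {Cooking, Error}.
States satisfying AG (beep → AX error): ∅.
Done is reachable from Cooking and violates beep → AX error, so AG fails at Cooking.
Cooking ∉ Sat(AG (beep → AX error)).

Violated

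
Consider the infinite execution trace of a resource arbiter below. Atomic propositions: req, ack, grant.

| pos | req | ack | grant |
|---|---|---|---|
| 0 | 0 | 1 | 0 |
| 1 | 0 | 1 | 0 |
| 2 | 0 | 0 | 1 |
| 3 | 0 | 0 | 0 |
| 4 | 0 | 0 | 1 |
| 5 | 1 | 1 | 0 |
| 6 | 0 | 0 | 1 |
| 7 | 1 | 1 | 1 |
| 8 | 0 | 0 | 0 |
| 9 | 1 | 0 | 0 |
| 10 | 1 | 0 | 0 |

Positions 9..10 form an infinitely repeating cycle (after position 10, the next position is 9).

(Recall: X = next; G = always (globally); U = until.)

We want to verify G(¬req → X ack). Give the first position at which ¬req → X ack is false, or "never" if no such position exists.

1

Check ¬req → X ack at each position in order: 0 ✓.
At position 1 the labels are {ack} and the next position 2 has {grant}, so ¬req → X ack is false there. This is the first violation.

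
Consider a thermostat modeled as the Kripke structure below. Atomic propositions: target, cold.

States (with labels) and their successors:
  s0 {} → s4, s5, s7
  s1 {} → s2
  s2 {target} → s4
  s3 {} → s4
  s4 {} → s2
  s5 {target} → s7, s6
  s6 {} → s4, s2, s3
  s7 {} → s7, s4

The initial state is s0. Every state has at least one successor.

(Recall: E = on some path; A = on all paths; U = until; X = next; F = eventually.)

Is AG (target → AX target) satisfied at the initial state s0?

Does not hold

States satisfying target → AX target: {s0, s1, s3, s4, s6, s7}.
States satisfying AG (target → AX target): ∅.
s2 is reachable from s0 and violates target → AX target, so AG fails at s0.
s0 ∉ Sat(AG (target → AX target)).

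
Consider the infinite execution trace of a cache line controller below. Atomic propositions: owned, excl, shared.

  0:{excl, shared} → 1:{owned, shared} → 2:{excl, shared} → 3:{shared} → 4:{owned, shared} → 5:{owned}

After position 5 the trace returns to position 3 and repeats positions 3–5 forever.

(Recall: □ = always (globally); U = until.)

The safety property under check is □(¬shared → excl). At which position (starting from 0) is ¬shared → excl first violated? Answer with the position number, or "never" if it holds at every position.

5

Check ¬shared → excl at each position in order: 0 ✓, 1 ✓, 2 ✓, 3 ✓, 4 ✓.
At position 5 the labels are {owned}, so ¬shared → excl is false there. This is the first violation.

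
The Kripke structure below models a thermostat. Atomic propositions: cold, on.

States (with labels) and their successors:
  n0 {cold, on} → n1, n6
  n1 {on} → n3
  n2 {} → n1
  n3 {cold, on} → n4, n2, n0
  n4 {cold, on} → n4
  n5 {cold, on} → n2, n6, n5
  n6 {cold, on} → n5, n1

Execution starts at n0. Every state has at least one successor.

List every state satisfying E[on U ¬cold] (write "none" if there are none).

{n0, n1, n2, n3, n5, n6}

States satisfying on: {n0, n1, n3, n4, n5, n6}.
States satisfying ¬cold: {n1, n2}.
States satisfying E[on U ¬cold]: {n0, n1, n2, n3, n5, n6}.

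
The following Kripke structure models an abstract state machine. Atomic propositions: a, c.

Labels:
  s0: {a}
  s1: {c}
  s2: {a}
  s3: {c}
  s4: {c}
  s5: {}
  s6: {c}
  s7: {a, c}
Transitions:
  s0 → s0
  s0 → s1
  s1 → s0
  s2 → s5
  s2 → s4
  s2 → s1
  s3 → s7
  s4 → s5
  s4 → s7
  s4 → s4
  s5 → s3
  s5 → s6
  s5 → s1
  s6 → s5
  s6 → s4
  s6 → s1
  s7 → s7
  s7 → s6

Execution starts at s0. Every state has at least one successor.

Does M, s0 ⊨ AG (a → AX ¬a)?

States satisfying a → AX ¬a: {s1, s2, s3, s4, s5, s6}.
States satisfying AG (a → AX ¬a): ∅.
s0 is reachable from s0 and violates a → AX ¬a, so AG fails at s0.
s0 ∉ Sat(AG (a → AX ¬a)).

Violated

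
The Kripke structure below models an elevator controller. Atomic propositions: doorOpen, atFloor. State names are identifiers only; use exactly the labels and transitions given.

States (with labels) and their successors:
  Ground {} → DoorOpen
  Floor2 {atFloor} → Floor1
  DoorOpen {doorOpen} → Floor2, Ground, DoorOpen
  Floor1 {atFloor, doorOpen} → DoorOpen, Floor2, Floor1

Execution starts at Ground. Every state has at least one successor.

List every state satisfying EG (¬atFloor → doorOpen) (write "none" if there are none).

{Floor2, DoorOpen, Floor1}

States satisfying ¬atFloor → doorOpen: {Floor2, DoorOpen, Floor1}.
States satisfying EG (¬atFloor → doorOpen): {Floor2, DoorOpen, Floor1}.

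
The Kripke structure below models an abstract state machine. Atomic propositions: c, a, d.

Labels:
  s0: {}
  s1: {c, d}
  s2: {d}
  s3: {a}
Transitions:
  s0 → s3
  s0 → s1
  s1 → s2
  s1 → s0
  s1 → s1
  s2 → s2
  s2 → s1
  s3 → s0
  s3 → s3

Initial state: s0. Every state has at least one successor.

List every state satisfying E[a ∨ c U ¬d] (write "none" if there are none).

{s0, s1, s3}

States satisfying a ∨ c: {s1, s3}.
States satisfying ¬d: {s0, s3}.
States satisfying E[a ∨ c U ¬d]: {s0, s1, s3}.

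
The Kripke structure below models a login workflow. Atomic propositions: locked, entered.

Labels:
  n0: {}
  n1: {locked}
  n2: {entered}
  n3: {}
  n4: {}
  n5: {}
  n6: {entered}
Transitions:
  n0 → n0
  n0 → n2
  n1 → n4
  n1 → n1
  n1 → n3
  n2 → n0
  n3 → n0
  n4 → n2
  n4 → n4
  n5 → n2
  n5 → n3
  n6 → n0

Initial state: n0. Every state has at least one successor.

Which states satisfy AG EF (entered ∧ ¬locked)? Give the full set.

{n0, n1, n2, n3, n4, n5, n6}

States satisfying EF (entered ∧ ¬locked): {n0, n1, n2, n3, n4, n5, n6}.
States satisfying AG EF (entered ∧ ¬locked): {n0, n1, n2, n3, n4, n5, n6}.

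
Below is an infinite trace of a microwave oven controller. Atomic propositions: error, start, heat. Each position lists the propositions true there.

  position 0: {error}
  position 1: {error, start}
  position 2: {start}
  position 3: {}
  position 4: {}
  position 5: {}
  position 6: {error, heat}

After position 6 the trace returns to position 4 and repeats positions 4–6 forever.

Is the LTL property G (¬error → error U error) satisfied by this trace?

No

¬error → error U error must hold at every position from 0 onward. It fails at position 2, so G (¬error → error U error) is false.
Positions where ¬error holds: 2, 3, 4, 5.
Check error U error at each: 2→fails, 3→fails, 4→fails, 5→fails.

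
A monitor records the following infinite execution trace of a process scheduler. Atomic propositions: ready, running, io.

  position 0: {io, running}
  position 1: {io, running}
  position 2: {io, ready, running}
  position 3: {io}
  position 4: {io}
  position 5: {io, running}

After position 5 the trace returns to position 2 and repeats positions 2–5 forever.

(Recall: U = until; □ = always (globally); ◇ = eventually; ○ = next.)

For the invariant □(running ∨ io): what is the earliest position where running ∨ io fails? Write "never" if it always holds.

never

running ∨ io holds at every position 0..5, and those are all the positions the trace ever visits, so the invariant □(running ∨ io) is never violated.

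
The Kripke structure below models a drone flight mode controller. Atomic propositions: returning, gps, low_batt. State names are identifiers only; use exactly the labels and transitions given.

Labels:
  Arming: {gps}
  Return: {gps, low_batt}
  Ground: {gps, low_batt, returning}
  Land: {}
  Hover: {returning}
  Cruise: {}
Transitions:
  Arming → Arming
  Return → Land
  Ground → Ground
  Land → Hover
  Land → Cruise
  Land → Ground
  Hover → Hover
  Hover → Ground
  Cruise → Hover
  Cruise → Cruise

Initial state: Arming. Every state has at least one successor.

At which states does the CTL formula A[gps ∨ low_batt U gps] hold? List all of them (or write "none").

{Arming, Return, Ground}

States satisfying gps ∨ low_batt: {Arming, Return, Ground}.
States satisfying gps: {Arming, Return, Ground}.
States satisfying A[gps ∨ low_batt U gps]: {Arming, Return, Ground}.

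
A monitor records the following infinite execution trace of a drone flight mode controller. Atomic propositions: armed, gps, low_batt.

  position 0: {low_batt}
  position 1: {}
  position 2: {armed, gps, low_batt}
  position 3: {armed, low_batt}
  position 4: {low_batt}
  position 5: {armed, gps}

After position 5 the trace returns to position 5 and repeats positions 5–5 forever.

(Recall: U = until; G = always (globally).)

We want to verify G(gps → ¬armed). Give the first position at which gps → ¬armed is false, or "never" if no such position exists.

2

Check gps → ¬armed at each position in order: 0 ✓, 1 ✓.
At position 2 the labels are {armed, gps, low_batt}, so gps → ¬armed is false there. This is the first violation.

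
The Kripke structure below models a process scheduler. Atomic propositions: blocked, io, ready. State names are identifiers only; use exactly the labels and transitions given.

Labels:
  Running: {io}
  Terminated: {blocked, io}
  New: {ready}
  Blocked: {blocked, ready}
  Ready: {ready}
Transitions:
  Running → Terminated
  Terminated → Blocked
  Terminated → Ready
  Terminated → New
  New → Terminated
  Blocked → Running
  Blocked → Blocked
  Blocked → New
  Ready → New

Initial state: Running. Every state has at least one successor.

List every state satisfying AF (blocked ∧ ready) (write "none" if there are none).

{Blocked}

States satisfying blocked ∧ ready: {Blocked}.
States satisfying AF (blocked ∧ ready): {Blocked}.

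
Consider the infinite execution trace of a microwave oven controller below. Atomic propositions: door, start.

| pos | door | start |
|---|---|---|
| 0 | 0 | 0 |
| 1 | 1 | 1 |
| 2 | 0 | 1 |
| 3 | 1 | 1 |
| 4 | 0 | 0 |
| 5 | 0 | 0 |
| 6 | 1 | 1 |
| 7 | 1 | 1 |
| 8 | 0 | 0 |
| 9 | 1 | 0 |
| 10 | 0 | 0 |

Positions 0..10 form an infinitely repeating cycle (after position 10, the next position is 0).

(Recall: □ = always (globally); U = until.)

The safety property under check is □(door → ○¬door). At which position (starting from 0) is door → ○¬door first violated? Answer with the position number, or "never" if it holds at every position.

6

Check door → ○¬door at each position in order: 0 ✓, 1 ✓, 2 ✓, 3 ✓, 4 ✓, 5 ✓.
At position 6 the labels are {door, start} and the next position 7 has {door, start}, so door → ○¬door is false there. This is the first violation.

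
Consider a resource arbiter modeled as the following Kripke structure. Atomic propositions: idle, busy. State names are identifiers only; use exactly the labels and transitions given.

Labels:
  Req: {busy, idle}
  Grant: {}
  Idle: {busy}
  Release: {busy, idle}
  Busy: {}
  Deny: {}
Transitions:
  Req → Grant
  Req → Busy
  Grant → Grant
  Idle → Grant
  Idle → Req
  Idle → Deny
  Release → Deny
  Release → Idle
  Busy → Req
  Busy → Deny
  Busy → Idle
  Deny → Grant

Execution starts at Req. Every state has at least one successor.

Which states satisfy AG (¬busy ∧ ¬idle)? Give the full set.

States satisfying ¬busy ∧ ¬idle: {Grant, Busy, Deny}.
States satisfying AG (¬busy ∧ ¬idle): {Grant, Deny}.

{Grant, Deny}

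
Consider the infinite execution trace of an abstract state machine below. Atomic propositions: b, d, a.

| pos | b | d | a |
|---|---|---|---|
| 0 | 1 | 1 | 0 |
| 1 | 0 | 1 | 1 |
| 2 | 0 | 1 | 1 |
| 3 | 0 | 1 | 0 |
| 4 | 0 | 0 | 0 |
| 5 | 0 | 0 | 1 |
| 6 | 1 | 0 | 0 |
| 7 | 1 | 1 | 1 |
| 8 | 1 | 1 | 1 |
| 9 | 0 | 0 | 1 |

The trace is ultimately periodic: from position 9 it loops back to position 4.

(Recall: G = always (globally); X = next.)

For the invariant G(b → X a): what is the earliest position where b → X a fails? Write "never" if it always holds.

never

b → X a holds at every position 0..9, and those are all the positions the trace ever visits, so the invariant G(b → X a) is never violated.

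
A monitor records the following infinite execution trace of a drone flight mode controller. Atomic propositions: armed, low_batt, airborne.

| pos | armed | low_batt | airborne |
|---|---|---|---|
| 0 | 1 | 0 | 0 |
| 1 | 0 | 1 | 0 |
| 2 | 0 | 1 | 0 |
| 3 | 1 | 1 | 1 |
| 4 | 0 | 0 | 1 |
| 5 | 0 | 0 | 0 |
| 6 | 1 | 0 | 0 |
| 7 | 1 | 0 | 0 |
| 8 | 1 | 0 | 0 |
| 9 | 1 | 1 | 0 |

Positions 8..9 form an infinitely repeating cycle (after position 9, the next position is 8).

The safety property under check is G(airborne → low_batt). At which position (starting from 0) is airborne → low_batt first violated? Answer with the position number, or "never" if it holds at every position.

Check airborne → low_batt at each position in order: 0 ✓, 1 ✓, 2 ✓, 3 ✓.
At position 4 the labels are {airborne}, so airborne → low_batt is false there. This is the first violation.

4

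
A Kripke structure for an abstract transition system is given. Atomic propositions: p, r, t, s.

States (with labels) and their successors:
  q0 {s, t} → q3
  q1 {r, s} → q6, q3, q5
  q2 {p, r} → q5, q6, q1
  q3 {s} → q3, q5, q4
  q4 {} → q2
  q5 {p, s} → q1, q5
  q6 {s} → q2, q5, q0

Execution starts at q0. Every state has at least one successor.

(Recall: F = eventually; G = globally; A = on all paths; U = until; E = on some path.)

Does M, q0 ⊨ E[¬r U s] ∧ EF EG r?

Violated

States satisfying ¬r: {q0, q3, q4, q5, q6}.
States satisfying s: {q0, q1, q3, q5, q6}.
States satisfying E[¬r U s]: {q0, q1, q3, q5, q6}.
States satisfying EG r: ∅.
States satisfying EF EG r: ∅.
States satisfying E[¬r U s] ∧ EF EG r: ∅.
q0 ∉ Sat(E[¬r U s] ∧ EF EG r).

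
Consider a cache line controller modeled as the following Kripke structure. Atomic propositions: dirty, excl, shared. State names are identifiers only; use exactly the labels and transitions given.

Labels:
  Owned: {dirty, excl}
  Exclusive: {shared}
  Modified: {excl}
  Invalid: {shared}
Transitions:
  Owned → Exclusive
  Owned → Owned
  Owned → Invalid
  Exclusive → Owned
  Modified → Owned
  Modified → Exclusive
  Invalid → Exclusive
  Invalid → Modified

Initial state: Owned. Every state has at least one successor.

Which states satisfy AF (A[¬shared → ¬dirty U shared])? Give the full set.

{Exclusive, Invalid}

States satisfying A[¬shared → ¬dirty U shared]: {Exclusive, Invalid}.
States satisfying AF (A[¬shared → ¬dirty U shared]): {Exclusive, Invalid}.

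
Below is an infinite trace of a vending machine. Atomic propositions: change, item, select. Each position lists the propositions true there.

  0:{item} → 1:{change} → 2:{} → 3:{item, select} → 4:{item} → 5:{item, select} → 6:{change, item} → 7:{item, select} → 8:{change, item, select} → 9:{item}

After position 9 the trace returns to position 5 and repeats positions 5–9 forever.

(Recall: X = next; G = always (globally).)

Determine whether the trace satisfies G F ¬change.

F ¬change holds at every position 0..9, and those are all positions ever visited, so G F ¬change holds.

Satisfied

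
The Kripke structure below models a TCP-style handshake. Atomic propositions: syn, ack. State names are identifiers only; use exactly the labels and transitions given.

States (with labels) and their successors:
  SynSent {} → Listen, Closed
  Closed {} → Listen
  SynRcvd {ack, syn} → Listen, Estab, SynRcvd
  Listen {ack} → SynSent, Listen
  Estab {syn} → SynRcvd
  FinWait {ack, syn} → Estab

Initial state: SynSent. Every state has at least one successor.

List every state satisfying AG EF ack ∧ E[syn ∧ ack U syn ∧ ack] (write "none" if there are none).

{SynRcvd, FinWait}

States satisfying EF ack: {SynSent, Closed, SynRcvd, Listen, Estab, FinWait}.
States satisfying AG EF ack: {SynSent, Closed, SynRcvd, Listen, Estab, FinWait}.
States satisfying syn ∧ ack: {SynRcvd, FinWait}.
States satisfying E[syn ∧ ack U syn ∧ ack]: {SynRcvd, FinWait}.
States satisfying AG EF ack ∧ E[syn ∧ ack U syn ∧ ack]: {SynRcvd, FinWait}.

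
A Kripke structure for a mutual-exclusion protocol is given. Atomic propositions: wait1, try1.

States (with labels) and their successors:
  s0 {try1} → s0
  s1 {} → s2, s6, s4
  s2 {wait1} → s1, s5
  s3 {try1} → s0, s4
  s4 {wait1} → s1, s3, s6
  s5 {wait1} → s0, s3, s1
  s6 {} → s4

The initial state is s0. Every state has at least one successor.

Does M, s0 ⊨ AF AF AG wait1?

States satisfying AF AG wait1: ∅.
States satisfying AF AF AG wait1: ∅.
There is a path from s0 along which AF AG wait1 never holds.
s0 ∉ Sat(AF AF AG wait1).

No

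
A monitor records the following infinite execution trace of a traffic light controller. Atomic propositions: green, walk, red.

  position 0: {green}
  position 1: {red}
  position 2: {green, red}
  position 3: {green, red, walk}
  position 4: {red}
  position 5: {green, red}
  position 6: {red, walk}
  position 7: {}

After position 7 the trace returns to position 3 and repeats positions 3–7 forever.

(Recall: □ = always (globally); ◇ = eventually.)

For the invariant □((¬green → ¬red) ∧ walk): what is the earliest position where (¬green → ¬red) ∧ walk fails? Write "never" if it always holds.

At position 0 the labels are {green}, so (¬green → ¬red) ∧ walk is false there. This is the first violation.

0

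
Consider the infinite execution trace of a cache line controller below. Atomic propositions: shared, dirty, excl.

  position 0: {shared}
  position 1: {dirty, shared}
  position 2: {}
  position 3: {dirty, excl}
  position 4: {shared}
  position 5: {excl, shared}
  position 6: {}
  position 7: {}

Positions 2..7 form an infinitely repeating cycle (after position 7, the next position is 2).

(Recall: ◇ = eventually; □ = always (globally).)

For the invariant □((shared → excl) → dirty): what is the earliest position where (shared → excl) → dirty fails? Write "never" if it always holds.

2

Check (shared → excl) → dirty at each position in order: 0 ✓, 1 ✓.
At position 2 the labels are {}, so (shared → excl) → dirty is false there. This is the first violation.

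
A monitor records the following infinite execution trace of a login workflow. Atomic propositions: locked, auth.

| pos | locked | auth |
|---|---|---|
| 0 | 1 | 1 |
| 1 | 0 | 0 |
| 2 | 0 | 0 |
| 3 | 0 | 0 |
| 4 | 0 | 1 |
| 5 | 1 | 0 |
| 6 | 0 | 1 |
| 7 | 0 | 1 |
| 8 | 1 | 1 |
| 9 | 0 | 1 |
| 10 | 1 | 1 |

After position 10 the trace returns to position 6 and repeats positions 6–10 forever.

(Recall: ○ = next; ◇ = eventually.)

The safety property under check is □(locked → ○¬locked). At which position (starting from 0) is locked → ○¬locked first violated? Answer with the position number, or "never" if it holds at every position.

locked → ○¬locked holds at every position 0..10, and those are all the positions the trace ever visits, so the invariant □(locked → ○¬locked) is never violated.

never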